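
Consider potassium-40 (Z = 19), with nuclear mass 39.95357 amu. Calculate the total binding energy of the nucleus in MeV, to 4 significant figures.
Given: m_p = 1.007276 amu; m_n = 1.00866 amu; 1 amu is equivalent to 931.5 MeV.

Σm = 19·m_p + 21·m_n = 19.138244 + 21.18186 = 40.320104 amu
Mass defect Δm = 40.320104 − 39.95357 = 0.366534 amu
Converting to energy: 0.366534 amu × 931.5 MeV/amu = 341.426 MeV

341.4 MeV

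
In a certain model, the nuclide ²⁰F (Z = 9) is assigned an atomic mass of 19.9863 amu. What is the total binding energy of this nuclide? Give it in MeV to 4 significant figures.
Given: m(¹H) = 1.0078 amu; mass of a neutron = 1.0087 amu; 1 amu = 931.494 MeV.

167.3 MeV

Z = 9, so N = A − Z = 20 − 9 = 11.
Mass of separated nucleons = 9(1.0078) + 11(1.0087) = 9.0702 + 11.0957 = 20.1659 amu
The mass defect is 20.1659 − 19.9863 = 0.1796 amu.
Binding energy = Δm·c² = 0.1796 × 931.494 MeV/amu = 167.296 MeV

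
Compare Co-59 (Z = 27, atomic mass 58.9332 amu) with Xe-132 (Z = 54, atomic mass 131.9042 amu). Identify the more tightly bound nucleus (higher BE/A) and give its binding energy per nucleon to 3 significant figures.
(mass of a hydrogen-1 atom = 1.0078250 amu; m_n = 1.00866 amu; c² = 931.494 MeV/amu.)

Co-59; 8.77 MeV/nucleon

Co-59: Σm = 27(1.0078250) + 32(1.00866) = 59.4883950 amu; Δm = 0.5551950 amu; E_B = 517.16 MeV; E_B/A = 8.765 MeV
Xe-132: Σm = 54(1.0078250) + 78(1.00866) = 133.0980300 amu; Δm = 1.1938300 amu; E_B = 1112.05 MeV; E_B/A = 8.4246 MeV
Co-59 has the higher binding energy per nucleon, so it is the more tightly bound nucleus.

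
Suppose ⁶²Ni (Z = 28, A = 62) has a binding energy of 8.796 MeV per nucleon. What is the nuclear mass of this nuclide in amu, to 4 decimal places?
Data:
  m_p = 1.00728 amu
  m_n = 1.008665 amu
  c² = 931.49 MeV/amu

Total binding energy = 62 × 8.796 = 545.352 MeV
Mass defect = 545.352 MeV / (931.49 MeV/amu) = 0.585462 amu
Constituent mass = 28(1.00728) + 34(1.008665) = 62.498450 amu
Nuclear mass = 62.498450 − 0.585462 = 61.912988 amu ≈ 61.9130 amu (to 4 decimal places)

61.9130 amu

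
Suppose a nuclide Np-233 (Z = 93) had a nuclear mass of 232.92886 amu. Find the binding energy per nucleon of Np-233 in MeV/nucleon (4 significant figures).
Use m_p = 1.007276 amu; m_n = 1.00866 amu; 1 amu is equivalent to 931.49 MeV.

Total constituent mass: 93 × 1.007276 + 140 × 1.00866 = 234.889068 amu
Δm = 234.889068 − 232.92886 = 1.960208 amu
Binding energy = Δm·c² = 1.960208 × 931.49 MeV/amu = 1825.91 MeV
BE/A = 1825.91 MeV / 233 = 7.837 MeV/nucleon

7.837 MeV/nucleon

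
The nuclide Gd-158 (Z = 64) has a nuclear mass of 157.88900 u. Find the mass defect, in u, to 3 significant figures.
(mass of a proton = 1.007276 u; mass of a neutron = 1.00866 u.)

Total constituent mass: 64 × 1.007276 + 94 × 1.00866 = 159.279704 u
Mass defect Δm = 159.279704 − 157.88900 = 1.390704 u

1.39 u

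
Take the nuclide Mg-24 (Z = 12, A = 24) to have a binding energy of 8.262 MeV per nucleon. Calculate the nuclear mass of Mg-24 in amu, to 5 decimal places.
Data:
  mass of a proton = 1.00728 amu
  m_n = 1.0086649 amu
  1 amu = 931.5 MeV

Total binding energy = 24 × 8.262 = 198.288 MeV
Mass defect = 198.288 MeV / (931.5 MeV/amu) = 0.2128696 amu
Constituent mass = 12(1.00728) + 12(1.0086649) = 24.1913388 amu
Nuclear mass = 24.1913388 − 0.2128696 = 23.9784692 amu ≈ 23.97847 amu (to 5 decimal places)

23.97847 amu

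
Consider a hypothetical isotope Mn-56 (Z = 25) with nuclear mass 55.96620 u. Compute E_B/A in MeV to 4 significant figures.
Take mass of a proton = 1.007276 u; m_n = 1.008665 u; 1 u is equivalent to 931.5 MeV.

Total constituent mass: 25 × 1.007276 + 31 × 1.008665 = 56.450515 u
The mass defect is 56.450515 − 55.96620 = 0.484315 u.
Binding energy = Δm·c² = 0.484315 × 931.5 MeV/u = 451.139 MeV
BE/A = 451.139 MeV / 56 = 8.056 MeV/nucleon

8.056 MeV/nucleon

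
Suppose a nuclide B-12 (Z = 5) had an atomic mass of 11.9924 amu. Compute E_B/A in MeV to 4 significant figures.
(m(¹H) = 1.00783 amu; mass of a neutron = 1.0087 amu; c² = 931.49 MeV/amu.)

8.356 MeV/nucleon

Total constituent mass: 5 × 1.00783 + 7 × 1.0087 = 12.10005 amu
Mass defect Δm = 12.10005 − 11.9924 = 0.10765 amu
Converting to energy: 0.10765 amu × 931.49 MeV/amu = 100.275 MeV
Dividing by A = 12 gives 8.356 MeV per nucleon.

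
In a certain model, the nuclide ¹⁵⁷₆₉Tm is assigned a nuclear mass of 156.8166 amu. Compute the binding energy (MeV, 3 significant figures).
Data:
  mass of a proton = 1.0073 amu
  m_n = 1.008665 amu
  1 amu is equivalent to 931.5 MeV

Σm = 69·m_p + 88·m_n = 69.5037 + 88.762520 = 158.266220 amu
Δm = 158.266220 − 156.8166 = 1.449620 amu
Converting to energy: 1.449620 amu × 931.5 MeV/amu = 1350.32 MeV

1350 MeV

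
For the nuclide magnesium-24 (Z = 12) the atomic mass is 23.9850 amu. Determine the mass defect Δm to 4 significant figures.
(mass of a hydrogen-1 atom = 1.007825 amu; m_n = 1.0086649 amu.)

0.2129 amu

Z = 12, so N = A − Z = 24 − 12 = 12.
Mass of separated nucleons = 12(1.007825) + 12(1.0086649) = 12.093900 + 12.1039788 = 24.1978788 amu
The mass defect is 24.1978788 − 23.9850 = 0.2128788 amu.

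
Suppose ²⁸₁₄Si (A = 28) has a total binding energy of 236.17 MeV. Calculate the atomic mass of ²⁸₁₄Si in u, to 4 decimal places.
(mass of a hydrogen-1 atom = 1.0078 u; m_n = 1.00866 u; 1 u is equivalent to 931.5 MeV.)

27.9769 u

Mass defect = 236.17 MeV / (931.5 MeV/u) = 0.253537 u
Constituent mass = 14(1.0078) + 14(1.00866) = 28.23044 u
Atomic mass = 28.23044 − 0.253537 = 27.976903 u ≈ 27.9769 u (to 4 decimal places)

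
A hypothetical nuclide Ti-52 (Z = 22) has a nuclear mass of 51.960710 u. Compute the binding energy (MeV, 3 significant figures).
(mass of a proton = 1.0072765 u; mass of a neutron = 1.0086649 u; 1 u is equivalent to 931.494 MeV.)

Z = 22, so N = A − Z = 52 − 22 = 30.
Mass of separated nucleons = 22(1.0072765) + 30(1.0086649) = 22.1600830 + 30.2599470 = 52.4200300 u
Δm = 52.4200300 − 51.960710 = 0.4593200 u
Binding energy = Δm·c² = 0.4593200 × 931.494 MeV/u = 427.854 MeV

428 MeV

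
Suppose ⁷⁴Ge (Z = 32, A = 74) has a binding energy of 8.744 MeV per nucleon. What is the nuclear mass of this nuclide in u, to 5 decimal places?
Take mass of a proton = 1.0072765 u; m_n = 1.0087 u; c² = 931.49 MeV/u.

Total binding energy = 74 × 8.744 = 647.056 MeV
Mass defect = 647.056 MeV / (931.49 MeV/u) = 0.6946462 u
Constituent mass = 32(1.0072765) + 42(1.0087) = 74.5982480 u
Nuclear mass = 74.5982480 − 0.6946462 = 73.9036018 u ≈ 73.90360 u (to 5 decimal places)

73.90360 u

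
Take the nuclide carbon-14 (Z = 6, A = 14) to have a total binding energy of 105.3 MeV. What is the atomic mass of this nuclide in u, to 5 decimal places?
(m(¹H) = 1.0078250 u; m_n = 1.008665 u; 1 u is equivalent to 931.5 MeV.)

14.00323 u

Mass defect = 105.3 MeV / (931.5 MeV/u) = 0.1130435 u
Constituent mass = 6(1.0078250) + 8(1.008665) = 14.1162700 u
Atomic mass = 14.1162700 − 0.1130435 = 14.0032265 u ≈ 14.00323 u (to 5 decimal places)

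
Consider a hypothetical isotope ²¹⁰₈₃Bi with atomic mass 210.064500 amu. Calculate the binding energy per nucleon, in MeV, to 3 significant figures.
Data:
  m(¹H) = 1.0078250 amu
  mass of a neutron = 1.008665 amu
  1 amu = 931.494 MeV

7.48 MeV/nucleon

The nucleus contains 83 protons and 210 − 83 = 127 neutrons.
Σm = 83·m(¹H) + 127·m_n = 83.6494750 + 128.100455 = 211.7499300 amu
Δm = 211.7499300 − 210.064500 = 1.6854300 amu
E_B = 1.6854300 × 931.494 = 1569.97 MeV
BE/A = 1569.97 MeV / 210 = 7.476 MeV/nucleon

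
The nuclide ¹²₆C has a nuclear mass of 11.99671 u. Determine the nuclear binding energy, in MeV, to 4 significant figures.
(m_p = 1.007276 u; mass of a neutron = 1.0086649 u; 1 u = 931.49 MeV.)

Total constituent mass: 6 × 1.007276 + 6 × 1.0086649 = 12.0956454 u
Mass defect Δm = 12.0956454 − 11.99671 = 0.0989354 u
Binding energy = Δm·c² = 0.0989354 × 931.49 MeV/u = 92.1573 MeV

92.16 MeV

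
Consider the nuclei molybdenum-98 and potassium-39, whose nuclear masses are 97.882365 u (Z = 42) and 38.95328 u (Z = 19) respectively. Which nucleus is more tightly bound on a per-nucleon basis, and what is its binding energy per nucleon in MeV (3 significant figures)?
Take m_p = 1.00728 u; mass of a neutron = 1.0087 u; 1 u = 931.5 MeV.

molybdenum-98: Σm = 42(1.00728) + 56(1.0087) = 98.79296 u; Δm = 0.910595 u; E_B = 848.22 MeV; E_B/A = 8.655 MeV
potassium-39: Σm = 19(1.00728) + 20(1.0087) = 39.31232 u; Δm = 0.35904 u; E_B = 334.45 MeV; E_B/A = 8.576 MeV
molybdenum-98 has the higher binding energy per nucleon, so it is the more tightly bound nucleus.

molybdenum-98; 8.66 MeV/nucleon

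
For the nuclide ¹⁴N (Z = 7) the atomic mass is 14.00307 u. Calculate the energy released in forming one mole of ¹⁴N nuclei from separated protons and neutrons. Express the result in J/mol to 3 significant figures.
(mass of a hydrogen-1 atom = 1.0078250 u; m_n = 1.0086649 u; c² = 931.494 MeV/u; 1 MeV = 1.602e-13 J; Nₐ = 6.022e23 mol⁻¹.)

The nucleus contains 7 protons and 14 − 7 = 7 neutrons.
Σm = 7·m(¹H) + 7·m_n = 7.0547750 + 7.0606543 = 14.1154293 u
Δm = 14.1154293 − 14.00307 = 0.1123593 u
Binding energy = Δm·c² = 0.1123593 × 931.494 MeV/u = 104.662 MeV
Per nucleus in joules: 104.662 MeV × 1.602e-13 J/MeV = 1.6767e-11 J
Per mole: 1.6767e-11 J × 6.022e23 mol⁻¹ = 1.0097e+13 J/mol

1.01e+13 J/mol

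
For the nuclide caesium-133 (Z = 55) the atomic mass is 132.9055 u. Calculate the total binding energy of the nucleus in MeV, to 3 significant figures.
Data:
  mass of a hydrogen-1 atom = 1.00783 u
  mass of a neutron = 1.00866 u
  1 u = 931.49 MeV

1120 MeV

The nucleus contains 55 protons and 133 − 55 = 78 neutrons.
Σm = 55·m(¹H) + 78·m_n = 55.43065 + 78.67548 = 134.10613 u
Mass defect Δm = 134.10613 − 132.9055 = 1.20063 u
Converting to energy: 1.20063 u × 931.49 MeV/u = 1118.37 MeV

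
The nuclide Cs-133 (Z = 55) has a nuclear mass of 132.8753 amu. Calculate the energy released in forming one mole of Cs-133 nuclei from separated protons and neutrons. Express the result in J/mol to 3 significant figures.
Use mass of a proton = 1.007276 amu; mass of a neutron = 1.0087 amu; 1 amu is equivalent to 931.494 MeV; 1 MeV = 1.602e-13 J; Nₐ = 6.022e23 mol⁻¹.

Σm = 55·m_p + 78·m_n = 55.400180 + 78.6786 = 134.078780 amu
Δm = 134.078780 − 132.8753 = 1.203480 amu
Binding energy = Δm·c² = 1.203480 × 931.494 MeV/amu = 1121.03 MeV
Per nucleus in joules: 1121.03 MeV × 1.602e-13 J/MeV = 1.7959e-10 J
Per mole: 1.7959e-10 J × 6.022e23 mol⁻¹ = 1.0815e+14 J/mol

1.08e+14 J/mol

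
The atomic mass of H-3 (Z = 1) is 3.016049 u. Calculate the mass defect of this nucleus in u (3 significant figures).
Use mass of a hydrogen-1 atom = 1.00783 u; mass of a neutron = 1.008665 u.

With 1 protons and 2 neutrons (A = 3):
Total constituent mass: 1 × 1.00783 + 2 × 1.008665 = 3.025160 u
Δm = 3.025160 − 3.016049 = 0.009111 u

0.00911 u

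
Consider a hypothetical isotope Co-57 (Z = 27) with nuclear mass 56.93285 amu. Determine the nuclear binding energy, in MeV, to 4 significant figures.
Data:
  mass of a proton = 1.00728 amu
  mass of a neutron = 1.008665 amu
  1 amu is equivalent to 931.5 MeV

487.8 MeV

With 27 protons and 30 neutrons (A = 57):
Σm = 27·m_p + 30·m_n = 27.19656 + 30.259950 = 57.456510 amu
Δm = 57.456510 − 56.93285 = 0.523660 amu
E_B = 0.523660 × 931.5 = 487.789 MeV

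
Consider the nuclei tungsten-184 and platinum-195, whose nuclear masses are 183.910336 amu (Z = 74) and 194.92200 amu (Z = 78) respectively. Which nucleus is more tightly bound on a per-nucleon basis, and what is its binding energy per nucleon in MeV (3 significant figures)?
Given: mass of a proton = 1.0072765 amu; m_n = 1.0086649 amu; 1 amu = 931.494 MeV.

tungsten-184; 8.01 MeV/nucleon

tungsten-184: Σm = 74(1.0072765) + 110(1.0086649) = 185.4916000 amu; Δm = 1.5812640 amu; E_B = 1472.9 MeV; E_B/A = 8.005 MeV
platinum-195: Σm = 78(1.0072765) + 117(1.0086649) = 196.5813603 amu; Δm = 1.6593603 amu; E_B = 1545.7 MeV; E_B/A = 7.927 MeV
tungsten-184 has the higher binding energy per nucleon, so it is the more tightly bound nucleus.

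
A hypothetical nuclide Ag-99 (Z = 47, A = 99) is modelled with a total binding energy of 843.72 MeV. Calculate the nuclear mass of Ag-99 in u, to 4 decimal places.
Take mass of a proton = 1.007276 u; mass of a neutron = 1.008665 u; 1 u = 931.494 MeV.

98.8868 u

Mass defect = 843.72 MeV / (931.494 MeV/u) = 0.905771 u
Constituent mass = 47(1.007276) + 52(1.008665) = 99.792552 u
Nuclear mass = 99.792552 − 0.905771 = 98.886781 u ≈ 98.8868 u (to 4 decimal places)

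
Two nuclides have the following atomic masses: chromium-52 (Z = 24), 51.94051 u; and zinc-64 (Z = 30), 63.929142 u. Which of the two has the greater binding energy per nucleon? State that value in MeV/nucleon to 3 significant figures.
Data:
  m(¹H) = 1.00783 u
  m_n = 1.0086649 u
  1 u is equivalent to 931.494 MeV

chromium-52; 8.78 MeV/nucleon

chromium-52: Σm = 24(1.00783) + 28(1.0086649) = 52.4305372 u; Δm = 0.4900272 u; E_B = 456.46 MeV; E_B/A = 8.778 MeV
zinc-64: Σm = 30(1.00783) + 34(1.0086649) = 64.5295066 u; Δm = 0.6003646 u; E_B = 559.24 MeV; E_B/A = 8.738 MeV
chromium-52 has the higher binding energy per nucleon, so it is the more tightly bound nucleus.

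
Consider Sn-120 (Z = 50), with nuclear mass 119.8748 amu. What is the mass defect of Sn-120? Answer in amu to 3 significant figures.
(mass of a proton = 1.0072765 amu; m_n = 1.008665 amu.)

Z = 50, so N = A − Z = 120 − 50 = 70.
Total constituent mass: 50 × 1.0072765 + 70 × 1.008665 = 120.9703750 amu
The mass defect is 120.9703750 − 119.8748 = 1.0955750 amu.

1.10 amu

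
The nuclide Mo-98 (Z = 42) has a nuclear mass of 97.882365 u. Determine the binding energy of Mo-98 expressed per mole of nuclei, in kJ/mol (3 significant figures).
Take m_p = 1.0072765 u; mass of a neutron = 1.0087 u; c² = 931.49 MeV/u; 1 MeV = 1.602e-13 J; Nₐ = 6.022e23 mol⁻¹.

8.18e+10 kJ/mol

With 42 protons and 56 neutrons (A = 98):
Total constituent mass: 42 × 1.0072765 + 56 × 1.0087 = 98.7928130 u
Δm = 98.7928130 − 97.882365 = 0.9104480 u
Converting to energy: 0.9104480 u × 931.49 MeV/u = 848.073 MeV
Per nucleus in joules: 848.073 MeV × 1.602e-13 J/MeV = 1.3586e-10 J
Per mole: 1.3586e-10 J × 6.022e23 mol⁻¹ = 8.1815e+13 J/mol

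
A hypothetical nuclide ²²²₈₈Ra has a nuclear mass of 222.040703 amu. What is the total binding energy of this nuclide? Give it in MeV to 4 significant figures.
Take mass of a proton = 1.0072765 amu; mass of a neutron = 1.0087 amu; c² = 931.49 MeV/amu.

Z = 88, so N = A − Z = 222 − 88 = 134.
Mass of separated nucleons = 88(1.0072765) + 134(1.0087) = 88.6403320 + 135.1658 = 223.8061320 amu
Δm = 223.8061320 − 222.040703 = 1.7654290 amu
Binding energy = Δm·c² = 1.7654290 × 931.49 MeV/amu = 1644.48 MeV

1644 MeV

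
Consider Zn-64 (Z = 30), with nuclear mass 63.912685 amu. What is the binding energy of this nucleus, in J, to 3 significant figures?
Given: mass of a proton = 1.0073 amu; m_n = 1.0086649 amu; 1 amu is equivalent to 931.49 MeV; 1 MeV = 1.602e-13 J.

Z = 30, so N = A − Z = 64 − 30 = 34.
Mass of separated nucleons = 30(1.0073) + 34(1.0086649) = 30.2190 + 34.2946066 = 64.5136066 amu
The mass defect is 64.5136066 − 63.912685 = 0.6009216 amu.
E_B = 0.6009216 × 931.49 = 559.752 MeV
In joules: 559.752 MeV × 1.602e-13 J/MeV = 8.9672e-11 J

8.97e-11 J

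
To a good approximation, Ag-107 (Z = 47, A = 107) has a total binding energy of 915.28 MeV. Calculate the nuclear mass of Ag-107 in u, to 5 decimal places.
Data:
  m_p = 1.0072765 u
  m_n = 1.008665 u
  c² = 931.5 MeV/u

106.87931 u

Mass defect = 915.28 MeV / (931.5 MeV/u) = 0.9825872 u
Constituent mass = 47(1.0072765) + 60(1.008665) = 107.8618955 u
Nuclear mass = 107.8618955 − 0.9825872 = 106.8793083 u ≈ 106.87931 u (to 5 decimal places)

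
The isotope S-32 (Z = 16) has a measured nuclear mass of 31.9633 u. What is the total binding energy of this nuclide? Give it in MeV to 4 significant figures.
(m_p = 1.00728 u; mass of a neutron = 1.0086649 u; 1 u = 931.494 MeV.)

Total constituent mass: 16 × 1.00728 + 16 × 1.0086649 = 32.2551184 u
Δm = 32.2551184 − 31.9633 = 0.2918184 u
Converting to energy: 0.2918184 u × 931.494 MeV/u = 271.827 MeV

271.8 MeV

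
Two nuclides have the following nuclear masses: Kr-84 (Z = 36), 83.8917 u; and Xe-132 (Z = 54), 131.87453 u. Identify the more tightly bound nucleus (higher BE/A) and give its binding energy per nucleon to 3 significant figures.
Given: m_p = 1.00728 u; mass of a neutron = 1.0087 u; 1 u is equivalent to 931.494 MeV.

Kr-84; 8.74 MeV/nucleon

Kr-84: Σm = 36(1.00728) + 48(1.0087) = 84.67968 u; Δm = 0.78798 u; E_B = 734.00 MeV; E_B/A = 8.738 MeV
Xe-132: Σm = 54(1.00728) + 78(1.0087) = 133.07172 u; Δm = 1.19719 u; E_B = 1115.2 MeV; E_B/A = 8.448 MeV
Kr-84 has the higher binding energy per nucleon, so it is the more tightly bound nucleus.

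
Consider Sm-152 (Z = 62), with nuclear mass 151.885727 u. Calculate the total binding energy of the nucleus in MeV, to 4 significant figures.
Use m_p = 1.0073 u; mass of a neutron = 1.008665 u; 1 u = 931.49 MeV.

The nucleus contains 62 protons and 152 − 62 = 90 neutrons.
Σm = 62·m_p + 90·m_n = 62.4526 + 90.779850 = 153.232450 u
The mass defect is 153.232450 − 151.885727 = 1.346723 u.
Binding energy = Δm·c² = 1.346723 × 931.49 MeV/u = 1254.46 MeV

1254 MeV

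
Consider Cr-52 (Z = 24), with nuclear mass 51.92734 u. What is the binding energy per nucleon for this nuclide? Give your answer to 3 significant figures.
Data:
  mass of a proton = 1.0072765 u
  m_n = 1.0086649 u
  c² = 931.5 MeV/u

With 24 protons and 28 neutrons (A = 52):
Total constituent mass: 24 × 1.0072765 + 28 × 1.0086649 = 52.4172532 u
The mass defect is 52.4172532 − 51.92734 = 0.4899132 u.
Binding energy = Δm·c² = 0.4899132 × 931.5 MeV/u = 456.354 MeV
Dividing by A = 52 gives 8.776 MeV per nucleon.

8.78 MeV/nucleon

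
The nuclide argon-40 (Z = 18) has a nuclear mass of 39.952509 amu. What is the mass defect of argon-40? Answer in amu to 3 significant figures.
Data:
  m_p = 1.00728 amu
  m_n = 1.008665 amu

With 18 protons and 22 neutrons (A = 40):
Mass of separated nucleons = 18(1.00728) + 22(1.008665) = 18.13104 + 22.190630 = 40.321670 amu
The mass defect is 40.321670 − 39.952509 = 0.369161 amu.

0.369 amu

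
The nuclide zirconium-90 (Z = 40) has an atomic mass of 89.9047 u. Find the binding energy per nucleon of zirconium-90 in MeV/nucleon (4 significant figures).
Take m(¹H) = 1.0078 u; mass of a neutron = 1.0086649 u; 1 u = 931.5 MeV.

With 40 protons and 50 neutrons (A = 90):
Σm = 40·m(¹H) + 50·m_n = 40.3120 + 50.4332450 = 90.7452450 u
Δm = 90.7452450 − 89.9047 = 0.8405450 u
E_B = 0.8405450 × 931.5 = 782.968 MeV
BE/A = 782.968 MeV / 90 = 8.700 MeV/nucleon

8.700 MeV/nucleon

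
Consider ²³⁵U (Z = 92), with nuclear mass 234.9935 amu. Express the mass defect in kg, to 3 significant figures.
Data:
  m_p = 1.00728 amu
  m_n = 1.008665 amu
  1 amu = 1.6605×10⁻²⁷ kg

With 92 protons and 143 neutrons (A = 235):
Σm = 92·m_p + 143·m_n = 92.66976 + 144.239095 = 236.908855 amu
Δm = 236.908855 − 234.9935 = 1.915355 amu
In SI units: 1.915355 amu × 1.6605×10⁻²⁷ kg/amu = 3.1804e-27 kg

3.18e-27 kg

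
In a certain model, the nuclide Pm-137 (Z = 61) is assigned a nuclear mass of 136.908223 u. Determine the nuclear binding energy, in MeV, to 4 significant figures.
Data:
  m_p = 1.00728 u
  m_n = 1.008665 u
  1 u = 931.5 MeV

1113 MeV

With 61 protons and 76 neutrons (A = 137):
Σm = 61·m_p + 76·m_n = 61.44408 + 76.658540 = 138.102620 u
Δm = 138.102620 − 136.908223 = 1.194397 u
Converting to energy: 1.194397 u × 931.5 MeV/u = 1112.58 MeV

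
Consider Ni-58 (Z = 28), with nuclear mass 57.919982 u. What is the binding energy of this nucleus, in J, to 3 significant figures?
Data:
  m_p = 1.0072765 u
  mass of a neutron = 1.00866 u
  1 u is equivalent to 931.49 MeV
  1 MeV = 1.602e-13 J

8.11e-11 J

Σm = 28·m_p + 30·m_n = 28.2037420 + 30.25980 = 58.4635420 u
Mass defect Δm = 58.4635420 − 57.919982 = 0.5435600 u
Binding energy = Δm·c² = 0.5435600 × 931.49 MeV/u = 506.321 MeV
In joules: 506.321 MeV × 1.602e-13 J/MeV = 8.1113e-11 J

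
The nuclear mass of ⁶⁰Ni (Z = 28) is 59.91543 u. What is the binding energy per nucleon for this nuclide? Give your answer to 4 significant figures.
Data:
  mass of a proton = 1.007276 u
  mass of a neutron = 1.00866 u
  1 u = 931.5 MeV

8.778 MeV/nucleon

With 28 protons and 32 neutrons (A = 60):
Mass of separated nucleons = 28(1.007276) + 32(1.00866) = 28.203728 + 32.27712 = 60.480848 u
Mass defect Δm = 60.480848 − 59.91543 = 0.565418 u
Converting to energy: 0.565418 u × 931.5 MeV/u = 526.687 MeV
Dividing by A = 60 gives 8.778 MeV per nucleon.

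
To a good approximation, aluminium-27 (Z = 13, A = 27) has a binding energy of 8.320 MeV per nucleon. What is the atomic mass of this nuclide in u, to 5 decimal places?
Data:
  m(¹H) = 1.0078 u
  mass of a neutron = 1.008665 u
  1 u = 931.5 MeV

26.98155 u

Total binding energy = 27 × 8.320 = 224.640 MeV
Mass defect = 224.640 MeV / (931.5 MeV/u) = 0.2411594 u
Constituent mass = 13(1.0078) + 14(1.008665) = 27.222710 u
Atomic mass = 27.222710 − 0.2411594 = 26.9815506 u ≈ 26.98155 u (to 5 decimal places)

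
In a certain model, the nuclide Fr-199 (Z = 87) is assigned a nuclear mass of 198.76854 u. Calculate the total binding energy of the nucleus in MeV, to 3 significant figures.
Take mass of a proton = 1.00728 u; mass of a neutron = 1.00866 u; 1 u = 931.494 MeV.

Z = 87, so N = A − Z = 199 − 87 = 112.
Mass of separated nucleons = 87(1.00728) + 112(1.00866) = 87.63336 + 112.96992 = 200.60328 u
Mass defect Δm = 200.60328 − 198.76854 = 1.83474 u
Binding energy = Δm·c² = 1.83474 × 931.494 MeV/u = 1709.05 MeV

1710 MeV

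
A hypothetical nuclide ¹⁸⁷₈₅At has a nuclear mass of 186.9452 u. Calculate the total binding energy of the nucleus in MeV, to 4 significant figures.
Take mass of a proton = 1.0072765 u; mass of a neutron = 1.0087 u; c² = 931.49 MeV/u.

The nucleus contains 85 protons and 187 − 85 = 102 neutrons.
Σm = 85·m_p + 102·m_n = 85.6185025 + 102.8874 = 188.5059025 u
Δm = 188.5059025 − 186.9452 = 1.5607025 u
Converting to energy: 1.5607025 u × 931.49 MeV/u = 1453.78 MeV

1454 MeV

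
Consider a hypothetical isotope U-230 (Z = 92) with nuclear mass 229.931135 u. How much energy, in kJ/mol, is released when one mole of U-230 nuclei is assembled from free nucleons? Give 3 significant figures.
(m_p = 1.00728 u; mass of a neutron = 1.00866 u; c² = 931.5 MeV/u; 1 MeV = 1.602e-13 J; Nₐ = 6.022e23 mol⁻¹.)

1.74e+11 kJ/mol

With 92 protons and 138 neutrons (A = 230):
Σm = 92·m_p + 138·m_n = 92.66976 + 139.19508 = 231.86484 u
The mass defect is 231.86484 − 229.931135 = 1.933705 u.
E_B = 1.933705 × 931.5 = 1801.25 MeV
Per nucleus in joules: 1801.25 MeV × 1.602e-13 J/MeV = 2.8856e-10 J
Per mole: 2.8856e-10 J × 6.022e23 mol⁻¹ = 1.7377e+14 J/mol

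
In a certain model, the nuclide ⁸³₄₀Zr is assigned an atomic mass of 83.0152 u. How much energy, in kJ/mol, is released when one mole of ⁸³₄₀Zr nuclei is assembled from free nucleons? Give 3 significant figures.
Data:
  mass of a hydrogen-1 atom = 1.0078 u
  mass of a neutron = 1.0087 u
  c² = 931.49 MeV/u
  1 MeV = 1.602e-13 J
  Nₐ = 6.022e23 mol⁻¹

With 40 protons and 43 neutrons (A = 83):
Σm = 40·m(¹H) + 43·m_n = 40.3120 + 43.3741 = 83.6861 u
Δm = 83.6861 − 83.0152 = 0.6709 u
Converting to energy: 0.6709 u × 931.49 MeV/u = 624.937 MeV
Per nucleus in joules: 624.937 MeV × 1.602e-13 J/MeV = 1.0011e-10 J
Per mole: 1.0011e-10 J × 6.022e23 mol⁻¹ = 6.0286e+13 J/mol

6.03e+10 kJ/mol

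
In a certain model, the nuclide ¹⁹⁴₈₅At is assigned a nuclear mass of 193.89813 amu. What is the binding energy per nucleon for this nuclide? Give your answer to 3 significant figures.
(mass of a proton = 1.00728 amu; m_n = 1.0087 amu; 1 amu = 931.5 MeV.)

Total constituent mass: 85 × 1.00728 + 109 × 1.0087 = 195.56710 amu
Δm = 195.56710 − 193.89813 = 1.66897 amu
Converting to energy: 1.66897 amu × 931.5 MeV/amu = 1554.65 MeV
BE/A = 1554.65 MeV / 194 = 8.014 MeV/nucleon

8.01 MeV/nucleon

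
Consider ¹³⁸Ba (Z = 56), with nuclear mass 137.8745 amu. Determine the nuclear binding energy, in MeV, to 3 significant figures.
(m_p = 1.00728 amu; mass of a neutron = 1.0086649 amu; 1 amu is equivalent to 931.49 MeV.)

Total constituent mass: 56 × 1.00728 + 82 × 1.0086649 = 139.1182018 amu
Mass defect Δm = 139.1182018 − 137.8745 = 1.2437018 amu
Binding energy = Δm·c² = 1.2437018 × 931.49 MeV/amu = 1158.50 MeV

1160 MeV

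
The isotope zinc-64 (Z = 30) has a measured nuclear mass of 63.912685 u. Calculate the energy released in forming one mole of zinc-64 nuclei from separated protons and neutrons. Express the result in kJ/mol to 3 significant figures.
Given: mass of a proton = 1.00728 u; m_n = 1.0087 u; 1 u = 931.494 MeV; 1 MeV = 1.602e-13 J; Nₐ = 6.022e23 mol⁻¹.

Total constituent mass: 30 × 1.00728 + 34 × 1.0087 = 64.51420 u
Δm = 64.51420 − 63.912685 = 0.601515 u
Converting to energy: 0.601515 u × 931.494 MeV/u = 560.308 MeV
Per nucleus in joules: 560.308 MeV × 1.602e-13 J/MeV = 8.9761e-11 J
Per mole: 8.9761e-11 J × 6.022e23 mol⁻¹ = 5.4054e+13 J/mol

5.41e+10 kJ/mol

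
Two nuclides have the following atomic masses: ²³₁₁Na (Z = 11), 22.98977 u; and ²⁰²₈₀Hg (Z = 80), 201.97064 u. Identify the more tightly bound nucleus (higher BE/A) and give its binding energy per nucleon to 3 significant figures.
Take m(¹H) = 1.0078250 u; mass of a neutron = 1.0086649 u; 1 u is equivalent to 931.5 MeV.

²³₁₁Na: Σm = 11(1.0078250) + 12(1.0086649) = 23.1900538 u; Δm = 0.2002838 u; E_B = 186.56 MeV; E_B/A = 8.111 MeV
²⁰²₈₀Hg: Σm = 80(1.0078250) + 122(1.0086649) = 203.6831178 u; Δm = 1.7124778 u; E_B = 1595.2 MeV; E_B/A = 7.897 MeV
²³₁₁Na has the higher binding energy per nucleon, so it is the more tightly bound nucleus.

²³₁₁Na; 8.11 MeV/nucleon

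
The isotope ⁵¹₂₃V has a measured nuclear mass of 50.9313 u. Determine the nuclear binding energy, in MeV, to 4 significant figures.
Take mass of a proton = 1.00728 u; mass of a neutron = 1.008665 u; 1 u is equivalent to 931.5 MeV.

The nucleus contains 23 protons and 51 − 23 = 28 neutrons.
Mass of separated nucleons = 23(1.00728) + 28(1.008665) = 23.16744 + 28.242620 = 51.410060 u
The mass defect is 51.410060 − 50.9313 = 0.478760 u.
E_B = 0.478760 × 931.5 = 445.965 MeV

446.0 MeV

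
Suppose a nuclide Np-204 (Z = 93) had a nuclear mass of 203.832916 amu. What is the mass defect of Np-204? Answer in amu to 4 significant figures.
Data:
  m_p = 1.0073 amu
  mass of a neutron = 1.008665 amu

Z = 93, so N = A − Z = 204 − 93 = 111.
Σm = 93·m_p + 111·m_n = 93.6789 + 111.961815 = 205.640715 amu
Mass defect Δm = 205.640715 − 203.832916 = 1.807799 amu

1.808 amu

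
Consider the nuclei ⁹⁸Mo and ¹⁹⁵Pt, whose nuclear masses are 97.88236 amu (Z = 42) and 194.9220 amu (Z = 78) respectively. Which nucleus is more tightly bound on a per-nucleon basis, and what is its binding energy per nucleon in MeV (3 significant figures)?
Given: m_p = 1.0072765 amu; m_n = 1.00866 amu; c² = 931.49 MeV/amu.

⁹⁸Mo; 8.63 MeV/nucleon

⁹⁸Mo: Σm = 42(1.0072765) + 56(1.00866) = 98.7905730 amu; Δm = 0.9082130 amu; E_B = 845.99 MeV; E_B/A = 8.633 MeV
¹⁹⁵Pt: Σm = 78(1.0072765) + 117(1.00866) = 196.5807870 amu; Δm = 1.6587870 amu; E_B = 1545.1 MeV; E_B/A = 7.924 MeV
⁹⁸Mo has the higher binding energy per nucleon, so it is the more tightly bound nucleus.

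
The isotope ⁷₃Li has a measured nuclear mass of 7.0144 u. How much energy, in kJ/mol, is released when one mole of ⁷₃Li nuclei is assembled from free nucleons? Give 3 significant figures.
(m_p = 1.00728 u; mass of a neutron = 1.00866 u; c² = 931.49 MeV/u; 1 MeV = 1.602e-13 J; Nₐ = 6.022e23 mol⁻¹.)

With 3 protons and 4 neutrons (A = 7):
Total constituent mass: 3 × 1.00728 + 4 × 1.00866 = 7.05648 u
Mass defect Δm = 7.05648 − 7.0144 = 0.04208 u
Converting to energy: 0.04208 u × 931.49 MeV/u = 39.1971 MeV
Per nucleus in joules: 39.1971 MeV × 1.602e-13 J/MeV = 6.2794e-12 J
Per mole: 6.2794e-12 J × 6.022e23 mol⁻¹ = 3.7815e+12 J/mol

3.78e+09 kJ/mol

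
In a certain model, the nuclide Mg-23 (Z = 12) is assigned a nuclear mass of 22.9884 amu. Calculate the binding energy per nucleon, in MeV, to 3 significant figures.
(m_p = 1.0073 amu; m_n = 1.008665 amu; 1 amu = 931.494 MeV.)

The nucleus contains 12 protons and 23 − 12 = 11 neutrons.
Total constituent mass: 12 × 1.0073 + 11 × 1.008665 = 23.182915 amu
Δm = 23.182915 − 22.9884 = 0.194515 amu
E_B = 0.194515 × 931.494 = 181.190 MeV
Dividing by A = 23 gives 7.878 MeV per nucleon.

7.88 MeV/nucleon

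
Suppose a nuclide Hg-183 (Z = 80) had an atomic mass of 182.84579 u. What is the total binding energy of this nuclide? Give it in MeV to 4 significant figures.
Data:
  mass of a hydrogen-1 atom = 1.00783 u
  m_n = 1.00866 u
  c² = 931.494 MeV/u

1558 MeV

Z = 80, so N = A − Z = 183 − 80 = 103.
Mass of separated nucleons = 80(1.00783) + 103(1.00866) = 80.62640 + 103.89198 = 184.51838 u
The mass defect is 184.51838 − 182.84579 = 1.67259 u.
Binding energy = Δm·c² = 1.67259 × 931.494 MeV/u = 1558.01 MeV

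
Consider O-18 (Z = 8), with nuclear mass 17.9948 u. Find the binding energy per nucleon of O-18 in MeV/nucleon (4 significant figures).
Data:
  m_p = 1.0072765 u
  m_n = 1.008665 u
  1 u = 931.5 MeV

7.766 MeV/nucleon

Z = 8, so N = A − Z = 18 − 8 = 10.
Total constituent mass: 8 × 1.0072765 + 10 × 1.008665 = 18.1448620 u
Δm = 18.1448620 − 17.9948 = 0.1500620 u
Binding energy = Δm·c² = 0.1500620 × 931.5 MeV/u = 139.783 MeV
Per nucleon: 139.783 / 18 = 7.766 MeV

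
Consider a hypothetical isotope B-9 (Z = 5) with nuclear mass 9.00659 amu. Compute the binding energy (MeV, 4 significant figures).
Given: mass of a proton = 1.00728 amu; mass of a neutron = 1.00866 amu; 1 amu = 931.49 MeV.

60.03 MeV

The nucleus contains 5 protons and 9 − 5 = 4 neutrons.
Mass of separated nucleons = 5(1.00728) + 4(1.00866) = 5.03640 + 4.03464 = 9.07104 amu
Δm = 9.07104 − 9.00659 = 0.06445 amu
Converting to energy: 0.06445 amu × 931.49 MeV/amu = 60.0345 MeV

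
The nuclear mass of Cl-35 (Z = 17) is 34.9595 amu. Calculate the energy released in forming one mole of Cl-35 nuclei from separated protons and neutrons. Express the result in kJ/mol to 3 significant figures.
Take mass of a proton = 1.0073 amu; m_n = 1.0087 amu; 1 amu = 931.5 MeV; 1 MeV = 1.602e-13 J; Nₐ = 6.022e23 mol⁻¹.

With 17 protons and 18 neutrons (A = 35):
Σm = 17·m_p + 18·m_n = 17.1241 + 18.1566 = 35.2807 amu
Mass defect Δm = 35.2807 − 34.9595 = 0.3212 amu
Converting to energy: 0.3212 amu × 931.5 MeV/amu = 299.198 MeV
Per nucleus in joules: 299.198 MeV × 1.602e-13 J/MeV = 4.7932e-11 J
Per mole: 4.7932e-11 J × 6.022e23 mol⁻¹ = 2.8865e+13 J/mol

2.89e+10 kJ/mol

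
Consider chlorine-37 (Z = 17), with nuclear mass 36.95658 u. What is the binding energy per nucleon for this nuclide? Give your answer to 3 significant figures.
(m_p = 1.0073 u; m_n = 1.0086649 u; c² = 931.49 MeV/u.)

8.58 MeV/nucleon

Z = 17, so N = A − Z = 37 − 17 = 20.
Mass of separated nucleons = 17(1.0073) + 20(1.0086649) = 17.1241 + 20.1732980 = 37.2973980 u
Mass defect Δm = 37.2973980 − 36.95658 = 0.3408180 u
Converting to energy: 0.3408180 u × 931.49 MeV/u = 317.469 MeV
Dividing by A = 37 gives 8.580 MeV per nucleon.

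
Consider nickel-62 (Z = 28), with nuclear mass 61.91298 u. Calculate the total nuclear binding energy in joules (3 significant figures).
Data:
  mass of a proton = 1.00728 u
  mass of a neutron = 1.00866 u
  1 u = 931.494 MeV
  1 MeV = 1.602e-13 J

Total constituent mass: 28 × 1.00728 + 34 × 1.00866 = 62.49828 u
Mass defect Δm = 62.49828 − 61.91298 = 0.58530 u
Binding energy = Δm·c² = 0.58530 × 931.494 MeV/u = 545.203 MeV
In joules: 545.203 MeV × 1.602e-13 J/MeV = 8.7342e-11 J

8.73e-11 J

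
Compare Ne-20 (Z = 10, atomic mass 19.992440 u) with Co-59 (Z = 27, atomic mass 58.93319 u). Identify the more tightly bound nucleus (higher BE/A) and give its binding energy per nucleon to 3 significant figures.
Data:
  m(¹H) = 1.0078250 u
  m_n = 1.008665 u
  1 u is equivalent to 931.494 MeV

Ne-20: Σm = 10(1.0078250) + 10(1.008665) = 20.1649000 u; Δm = 0.1724600 u; E_B = 160.645 MeV; E_B/A = 8.032 MeV
Co-59: Σm = 27(1.0078250) + 32(1.008665) = 59.4885550 u; Δm = 0.5553650 u; E_B = 517.32 MeV; E_B/A = 8.768 MeV
Co-59 has the higher binding energy per nucleon, so it is the more tightly bound nucleus.

Co-59; 8.77 MeV/nucleon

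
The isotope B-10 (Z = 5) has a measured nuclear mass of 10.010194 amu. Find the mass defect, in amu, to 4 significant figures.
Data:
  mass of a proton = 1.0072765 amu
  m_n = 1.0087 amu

0.06969 amu

Z = 5, so N = A − Z = 10 − 5 = 5.
Total constituent mass: 5 × 1.0072765 + 5 × 1.0087 = 10.0798825 amu
Mass defect Δm = 10.0798825 − 10.010194 = 0.0696885 amu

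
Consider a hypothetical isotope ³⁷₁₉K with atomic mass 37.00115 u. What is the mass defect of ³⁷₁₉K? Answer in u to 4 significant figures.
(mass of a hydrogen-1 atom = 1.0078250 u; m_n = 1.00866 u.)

Mass of separated nucleons = 19(1.0078250) + 18(1.00866) = 19.1486750 + 18.15588 = 37.3045550 u
The mass defect is 37.3045550 − 37.00115 = 0.3034050 u.

0.3034 u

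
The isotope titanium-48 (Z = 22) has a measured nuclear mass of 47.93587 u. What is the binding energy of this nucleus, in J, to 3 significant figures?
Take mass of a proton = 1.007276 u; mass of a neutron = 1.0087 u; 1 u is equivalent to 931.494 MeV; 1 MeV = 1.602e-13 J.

6.72e-11 J

With 22 protons and 26 neutrons (A = 48):
Total constituent mass: 22 × 1.007276 + 26 × 1.0087 = 48.386272 u
The mass defect is 48.386272 − 47.93587 = 0.450402 u.
Converting to energy: 0.450402 u × 931.494 MeV/u = 419.547 MeV
In joules: 419.547 MeV × 1.602e-13 J/MeV = 6.7211e-11 J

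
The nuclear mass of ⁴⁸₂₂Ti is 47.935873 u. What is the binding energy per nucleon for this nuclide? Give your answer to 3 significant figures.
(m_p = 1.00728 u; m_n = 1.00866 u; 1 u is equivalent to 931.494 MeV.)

Total constituent mass: 22 × 1.00728 + 26 × 1.00866 = 48.38532 u
Mass defect Δm = 48.38532 − 47.935873 = 0.449447 u
Converting to energy: 0.449447 u × 931.494 MeV/u = 418.657 MeV
Dividing by A = 48 gives 8.722 MeV per nucleon.

8.72 MeV/nucleon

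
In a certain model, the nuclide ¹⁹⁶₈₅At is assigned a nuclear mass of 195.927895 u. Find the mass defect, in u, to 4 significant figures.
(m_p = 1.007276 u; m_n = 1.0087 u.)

1.656 u

The nucleus contains 85 protons and 196 − 85 = 111 neutrons.
Mass of separated nucleons = 85(1.007276) + 111(1.0087) = 85.618460 + 111.9657 = 197.584160 u
Δm = 197.584160 − 195.927895 = 1.656265 u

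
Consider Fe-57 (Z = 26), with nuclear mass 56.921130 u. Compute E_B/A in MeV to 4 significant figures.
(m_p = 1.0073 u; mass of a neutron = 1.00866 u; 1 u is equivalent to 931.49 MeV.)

Σm = 26·m_p + 31·m_n = 26.1898 + 31.26846 = 57.45826 u
Mass defect Δm = 57.45826 − 56.921130 = 0.537130 u
E_B = 0.537130 × 931.49 = 500.331 MeV
Dividing by A = 57 gives 8.778 MeV per nucleon.

8.778 MeV/nucleon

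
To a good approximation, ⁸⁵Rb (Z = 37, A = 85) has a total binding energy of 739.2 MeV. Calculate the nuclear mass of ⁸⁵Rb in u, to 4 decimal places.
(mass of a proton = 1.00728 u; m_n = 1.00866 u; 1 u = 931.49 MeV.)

84.8915 u

Mass defect = 739.2 MeV / (931.49 MeV/u) = 0.793567 u
Constituent mass = 37(1.00728) + 48(1.00866) = 85.68504 u
Nuclear mass = 85.68504 − 0.793567 = 84.891473 u ≈ 84.8915 u (to 4 decimal places)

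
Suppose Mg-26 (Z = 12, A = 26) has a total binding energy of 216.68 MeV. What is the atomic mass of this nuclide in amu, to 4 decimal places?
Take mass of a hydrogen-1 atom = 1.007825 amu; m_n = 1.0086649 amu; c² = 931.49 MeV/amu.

25.9826 amu

Mass defect = 216.68 MeV / (931.49 MeV/amu) = 0.232617 amu
Constituent mass = 12(1.007825) + 14(1.0086649) = 26.2152086 amu
Atomic mass = 26.2152086 − 0.232617 = 25.9825916 amu ≈ 25.9826 amu (to 4 decimal places)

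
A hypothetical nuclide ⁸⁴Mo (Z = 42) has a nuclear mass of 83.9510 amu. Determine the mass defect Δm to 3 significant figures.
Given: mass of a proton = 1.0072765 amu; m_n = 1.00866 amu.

Mass of separated nucleons = 42(1.0072765) + 42(1.00866) = 42.3056130 + 42.36372 = 84.6693330 amu
Mass defect Δm = 84.6693330 − 83.9510 = 0.7183330 amu

0.718 amu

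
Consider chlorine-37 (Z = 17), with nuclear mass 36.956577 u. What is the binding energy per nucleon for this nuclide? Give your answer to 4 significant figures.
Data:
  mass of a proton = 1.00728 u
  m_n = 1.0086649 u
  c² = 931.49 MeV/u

8.572 MeV/nucleon

With 17 protons and 20 neutrons (A = 37):
Mass of separated nucleons = 17(1.00728) + 20(1.0086649) = 17.12376 + 20.1732980 = 37.2970580 u
Mass defect Δm = 37.2970580 − 36.956577 = 0.3404810 u
Converting to energy: 0.3404810 u × 931.49 MeV/u = 317.155 MeV
Per nucleon: 317.155 / 37 = 8.572 MeV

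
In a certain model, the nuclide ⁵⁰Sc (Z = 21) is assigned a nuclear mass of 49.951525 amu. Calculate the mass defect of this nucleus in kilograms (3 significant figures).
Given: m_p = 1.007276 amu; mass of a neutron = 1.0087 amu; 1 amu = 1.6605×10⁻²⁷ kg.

Z = 21, so N = A − Z = 50 − 21 = 29.
Σm = 21·m_p + 29·m_n = 21.152796 + 29.2523 = 50.405096 amu
The mass defect is 50.405096 − 49.951525 = 0.453571 amu.
In SI units: 0.453571 amu × 1.6605×10⁻²⁷ kg/amu = 7.5315e-28 kg

7.53e-28 kg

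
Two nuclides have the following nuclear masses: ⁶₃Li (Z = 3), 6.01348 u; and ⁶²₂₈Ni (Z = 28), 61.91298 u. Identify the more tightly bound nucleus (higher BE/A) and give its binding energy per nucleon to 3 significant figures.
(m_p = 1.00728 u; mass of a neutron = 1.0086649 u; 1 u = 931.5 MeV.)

⁶²₂₈Ni; 8.80 MeV/nucleon

⁶₃Li: Σm = 3(1.00728) + 3(1.0086649) = 6.0478347 u; Δm = 0.0343547 u; E_B = 32.001 MeV; E_B/A = 5.334 MeV
⁶²₂₈Ni: Σm = 28(1.00728) + 34(1.0086649) = 62.4984466 u; Δm = 0.5854666 u; E_B = 545.36 MeV; E_B/A = 8.796 MeV
⁶²₂₈Ni has the higher binding energy per nucleon, so it is the more tightly bound nucleus.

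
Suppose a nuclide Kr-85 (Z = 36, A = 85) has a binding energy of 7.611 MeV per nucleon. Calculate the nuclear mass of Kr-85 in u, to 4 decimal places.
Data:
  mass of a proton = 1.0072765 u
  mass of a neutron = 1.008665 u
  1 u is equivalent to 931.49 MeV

84.9920 u

Total binding energy = 85 × 7.611 = 646.935 MeV
Mass defect = 646.935 MeV / (931.49 MeV/u) = 0.694516 u
Constituent mass = 36(1.0072765) + 49(1.008665) = 85.6865390 u
Nuclear mass = 85.6865390 − 0.694516 = 84.9920230 u ≈ 84.9920 u (to 4 decimal places)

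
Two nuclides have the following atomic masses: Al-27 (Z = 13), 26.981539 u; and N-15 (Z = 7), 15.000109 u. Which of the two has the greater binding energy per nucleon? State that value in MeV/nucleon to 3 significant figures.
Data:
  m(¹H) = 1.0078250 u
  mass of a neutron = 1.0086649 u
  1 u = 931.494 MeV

Al-27; 8.33 MeV/nucleon

Al-27: Σm = 13(1.0078250) + 14(1.0086649) = 27.2230336 u; Δm = 0.2414946 u; E_B = 224.951 MeV; E_B/A = 8.332 MeV
N-15: Σm = 7(1.0078250) + 8(1.0086649) = 15.1240942 u; Δm = 0.1239852 u; E_B = 115.49 MeV; E_B/A = 7.699 MeV
Al-27 has the higher binding energy per nucleon, so it is the more tightly bound nucleus.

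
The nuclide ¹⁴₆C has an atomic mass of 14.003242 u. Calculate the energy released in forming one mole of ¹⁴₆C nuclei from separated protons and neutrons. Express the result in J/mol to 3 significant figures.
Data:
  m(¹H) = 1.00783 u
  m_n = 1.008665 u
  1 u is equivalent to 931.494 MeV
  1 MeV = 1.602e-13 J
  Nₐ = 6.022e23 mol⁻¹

Σm = 6·m(¹H) + 8·m_n = 6.04698 + 8.069320 = 14.116300 u
Δm = 14.116300 − 14.003242 = 0.113058 u
Binding energy = Δm·c² = 0.113058 × 931.494 MeV/u = 105.313 MeV
Per nucleus in joules: 105.313 MeV × 1.602e-13 J/MeV = 1.6871e-11 J
Per mole: 1.6871e-11 J × 6.022e23 mol⁻¹ = 1.0160e+13 J/mol

1.02e+13 J/mol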